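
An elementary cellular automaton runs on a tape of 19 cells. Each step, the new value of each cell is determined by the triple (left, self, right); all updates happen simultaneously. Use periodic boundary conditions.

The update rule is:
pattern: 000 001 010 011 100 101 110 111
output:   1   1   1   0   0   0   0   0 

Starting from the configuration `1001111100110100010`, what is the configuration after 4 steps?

1010000001000101110
1010111111011100000
1010000000000001111
0010111111111110000

0010111111111110000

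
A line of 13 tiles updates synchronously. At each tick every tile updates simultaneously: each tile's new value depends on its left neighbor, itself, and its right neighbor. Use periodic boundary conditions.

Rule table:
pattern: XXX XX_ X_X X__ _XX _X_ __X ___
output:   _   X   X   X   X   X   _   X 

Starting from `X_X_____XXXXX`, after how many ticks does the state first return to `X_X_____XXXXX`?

26

XXXXXXX_X____
X_____XXXXXX_
XXXXX_X____XX
____XXXXXX_X_
XXX_X____XXXX
__XXXXXX_X___
X_X____XXXXXX
XXXXXX_X_____
X____XXXXXXX_
XXXX_X_____XX
___XXXXXXX_X_
XX_X_____XXXX
_XXXXXXX_X___
_X_____XXXXXX
XXXXXX_X____X
_____XXXXXX_X
XXXX_X____XXX
___XXXXXX_X__
XX_X____XXXXX
_XXXXXX_X____
_X____XXXXXXX
XXXXX_X_____X
____XXXXXXX_X
XXX_X_____XXX
__XXXXXXX_X__
X_X_____XXXXX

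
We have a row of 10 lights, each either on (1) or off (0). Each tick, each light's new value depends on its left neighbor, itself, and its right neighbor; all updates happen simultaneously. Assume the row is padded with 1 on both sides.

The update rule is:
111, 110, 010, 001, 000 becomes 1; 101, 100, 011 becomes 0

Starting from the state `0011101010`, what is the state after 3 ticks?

0101101010
0100101010
0101101010

0101101010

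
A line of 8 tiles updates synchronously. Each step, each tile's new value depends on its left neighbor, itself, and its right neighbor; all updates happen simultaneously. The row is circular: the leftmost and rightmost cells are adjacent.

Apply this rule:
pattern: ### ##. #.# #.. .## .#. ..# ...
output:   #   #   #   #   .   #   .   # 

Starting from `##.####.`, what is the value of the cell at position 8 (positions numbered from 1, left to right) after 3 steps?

.##.####
#.##.###
##.##.##
position 8 holds #

#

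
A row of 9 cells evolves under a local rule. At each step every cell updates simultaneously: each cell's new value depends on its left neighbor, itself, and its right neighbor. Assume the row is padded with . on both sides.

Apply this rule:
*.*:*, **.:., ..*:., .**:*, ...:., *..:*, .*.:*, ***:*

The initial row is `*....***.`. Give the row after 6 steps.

*.***.**.

step 1: **...**.*
step 2: *.*..*.**
step 3: ****.***.
step 4: ***.***.*
step 5: **.***.**
step 6: *.***.**.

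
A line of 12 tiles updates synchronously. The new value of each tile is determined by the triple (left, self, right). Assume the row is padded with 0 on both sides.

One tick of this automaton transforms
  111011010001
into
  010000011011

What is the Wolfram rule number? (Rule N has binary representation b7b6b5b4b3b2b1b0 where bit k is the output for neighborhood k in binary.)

position 1: 111 → 1  (bit 7 = 1)
position 2: 110 → 0  (bit 6 = 0)
position 3: 101 → 0  (bit 5 = 0)
position 8: 100 → 1  (bit 4 = 1)
position 0: 011 → 0  (bit 3 = 0)
position 7: 010 → 1  (bit 2 = 1)
position 10: 001 → 1  (bit 1 = 1)
position 9: 000 → 0  (bit 0 = 0)
bits b7..b0 = 10010110 = 150

150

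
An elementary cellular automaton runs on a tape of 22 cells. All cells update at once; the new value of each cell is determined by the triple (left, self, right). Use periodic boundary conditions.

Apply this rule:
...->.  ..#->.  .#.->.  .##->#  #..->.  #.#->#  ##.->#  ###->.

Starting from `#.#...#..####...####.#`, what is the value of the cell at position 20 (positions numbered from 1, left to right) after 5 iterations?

.

##.......#..#...#..###
.#.................#..
......................
......................  (fixed point — unchanged through iteration 5)
position 20 holds .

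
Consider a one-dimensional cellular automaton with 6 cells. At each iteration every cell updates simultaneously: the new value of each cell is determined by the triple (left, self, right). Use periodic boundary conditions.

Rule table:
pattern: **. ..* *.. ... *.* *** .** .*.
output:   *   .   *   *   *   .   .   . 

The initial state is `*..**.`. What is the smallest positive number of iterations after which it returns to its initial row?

.*..**
*.*..*
**.*..
.**.*.
..**.*
*..**.

6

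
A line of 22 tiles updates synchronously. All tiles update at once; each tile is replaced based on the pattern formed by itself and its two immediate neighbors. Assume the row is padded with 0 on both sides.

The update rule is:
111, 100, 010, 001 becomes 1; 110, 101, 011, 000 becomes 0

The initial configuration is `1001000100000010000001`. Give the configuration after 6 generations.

1010001011110111001111

generation 1: 1111101110000111000011
generation 2: 0111000101001010100100
generation 3: 1010101101111010111110
generation 4: 1010100000110010011101
generation 5: 1010110001001111101001
generation 6: 1010001011110111001111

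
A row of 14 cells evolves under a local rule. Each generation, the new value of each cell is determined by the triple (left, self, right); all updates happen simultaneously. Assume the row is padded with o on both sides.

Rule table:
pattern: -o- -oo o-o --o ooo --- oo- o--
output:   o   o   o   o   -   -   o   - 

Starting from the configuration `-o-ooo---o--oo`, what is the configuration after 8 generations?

generation 1: oooo-o--oo-oo-
generation 2: ---ooo-ooooooo
generation 3: --oo-ooo------
generation 4: -ooooo-o-----o
generation 5: oo---ooo----oo
generation 6: -o--oo-o---oo-
generation 7: oo-ooooo--oooo
generation 8: -ooo---o-oo---

-ooo---o-oo---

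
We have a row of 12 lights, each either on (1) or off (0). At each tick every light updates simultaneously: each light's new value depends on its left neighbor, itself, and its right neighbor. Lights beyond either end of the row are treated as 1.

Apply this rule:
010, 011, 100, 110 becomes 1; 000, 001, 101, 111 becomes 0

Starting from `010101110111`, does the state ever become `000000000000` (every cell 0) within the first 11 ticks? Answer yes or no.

010101010100
010101010110
010101010110  (fixed point — unchanged through tick 11)
tick 11 is 010101010110, still not uniform 0

no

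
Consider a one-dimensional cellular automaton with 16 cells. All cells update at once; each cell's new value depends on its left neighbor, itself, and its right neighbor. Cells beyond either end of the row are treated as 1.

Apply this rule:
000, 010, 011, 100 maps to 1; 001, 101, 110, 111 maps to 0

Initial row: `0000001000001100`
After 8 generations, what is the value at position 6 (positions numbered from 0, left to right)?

1111101111101010
0000001000001010
1111101111101010  (repeats generation 1; period 2)
generation 8: 0000001000001010
position 6 holds 1

1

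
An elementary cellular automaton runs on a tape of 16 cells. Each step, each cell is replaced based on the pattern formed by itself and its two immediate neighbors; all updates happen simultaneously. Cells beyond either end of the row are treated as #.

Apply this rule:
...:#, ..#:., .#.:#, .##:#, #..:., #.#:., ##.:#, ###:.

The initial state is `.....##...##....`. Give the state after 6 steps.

.#.#.##.#.##.##.

.###.##.#.##.##.
.#.#.##.#.##.##.
.#.#.##.#.##.##.  (fixed point — unchanged through step 6)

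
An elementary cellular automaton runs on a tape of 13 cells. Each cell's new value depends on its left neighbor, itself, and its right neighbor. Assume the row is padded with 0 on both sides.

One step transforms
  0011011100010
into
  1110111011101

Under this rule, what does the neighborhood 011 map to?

1

At position 2 the neighborhood is 011; the next row has 1 there.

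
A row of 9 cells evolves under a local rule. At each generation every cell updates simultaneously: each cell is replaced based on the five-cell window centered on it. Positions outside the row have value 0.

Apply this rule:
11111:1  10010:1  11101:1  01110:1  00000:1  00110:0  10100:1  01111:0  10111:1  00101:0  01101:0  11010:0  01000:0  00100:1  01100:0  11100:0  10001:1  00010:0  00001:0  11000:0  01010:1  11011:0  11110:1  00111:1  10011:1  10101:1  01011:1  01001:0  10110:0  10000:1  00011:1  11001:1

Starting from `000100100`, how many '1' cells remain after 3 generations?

generation 1: 100101101
generation 2: 101010001
generation 3: 011110101
count of 1: 6

6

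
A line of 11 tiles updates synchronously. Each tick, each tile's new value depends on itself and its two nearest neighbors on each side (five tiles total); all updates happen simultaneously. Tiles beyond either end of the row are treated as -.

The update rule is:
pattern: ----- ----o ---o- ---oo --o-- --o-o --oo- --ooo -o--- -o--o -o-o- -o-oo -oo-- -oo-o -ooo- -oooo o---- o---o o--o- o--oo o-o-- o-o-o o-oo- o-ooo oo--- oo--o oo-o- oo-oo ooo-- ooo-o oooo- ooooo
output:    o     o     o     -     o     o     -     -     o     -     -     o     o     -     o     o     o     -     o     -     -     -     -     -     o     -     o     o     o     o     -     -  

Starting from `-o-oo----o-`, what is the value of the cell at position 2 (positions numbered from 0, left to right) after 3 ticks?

tick 1: ooo-ooooooo
tick 2: -ooo-o----o
tick 3: --ooo-ooooo
position 2 holds o

o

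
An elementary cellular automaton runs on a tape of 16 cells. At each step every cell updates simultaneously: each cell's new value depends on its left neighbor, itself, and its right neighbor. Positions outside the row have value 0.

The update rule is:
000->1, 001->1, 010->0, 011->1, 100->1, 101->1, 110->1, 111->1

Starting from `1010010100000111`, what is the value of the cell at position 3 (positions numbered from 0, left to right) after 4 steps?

0101101011111111
1011110111111111
0111111111111111
1111111111111111
position 3 holds 1

1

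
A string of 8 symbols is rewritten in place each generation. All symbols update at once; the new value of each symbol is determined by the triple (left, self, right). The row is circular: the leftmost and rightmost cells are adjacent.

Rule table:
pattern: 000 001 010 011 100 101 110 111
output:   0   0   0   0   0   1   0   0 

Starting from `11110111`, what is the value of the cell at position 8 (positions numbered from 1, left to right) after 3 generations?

0

00001000
00000000
00000000
position 8 holds 0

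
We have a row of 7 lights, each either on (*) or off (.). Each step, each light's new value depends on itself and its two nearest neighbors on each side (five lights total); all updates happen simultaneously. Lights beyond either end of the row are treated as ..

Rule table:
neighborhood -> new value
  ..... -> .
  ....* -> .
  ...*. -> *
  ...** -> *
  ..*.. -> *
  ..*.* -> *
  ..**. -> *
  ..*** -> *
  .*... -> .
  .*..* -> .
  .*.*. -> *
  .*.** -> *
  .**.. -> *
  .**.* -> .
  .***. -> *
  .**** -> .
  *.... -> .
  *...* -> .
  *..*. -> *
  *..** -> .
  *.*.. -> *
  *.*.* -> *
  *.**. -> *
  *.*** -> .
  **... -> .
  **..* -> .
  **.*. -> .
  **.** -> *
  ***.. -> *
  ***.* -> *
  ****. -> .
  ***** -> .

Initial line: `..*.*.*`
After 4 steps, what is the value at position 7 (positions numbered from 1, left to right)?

.******
**....*
**...**
**..***
position 7 holds *

*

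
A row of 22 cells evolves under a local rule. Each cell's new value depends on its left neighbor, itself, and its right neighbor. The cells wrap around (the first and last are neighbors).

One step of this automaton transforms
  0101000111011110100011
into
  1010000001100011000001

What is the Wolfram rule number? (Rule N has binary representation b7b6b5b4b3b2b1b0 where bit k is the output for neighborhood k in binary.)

96

position 8: 111 → 0  (bit 7 = 0)
position 9: 110 → 1  (bit 6 = 1)
position 0: 101 → 1  (bit 5 = 1)
position 4: 100 → 0  (bit 4 = 0)
position 7: 011 → 0  (bit 3 = 0)
position 1: 010 → 0  (bit 2 = 0)
position 6: 001 → 0  (bit 1 = 0)
position 5: 000 → 0  (bit 0 = 0)
bits b7..b0 = 01100000 = 96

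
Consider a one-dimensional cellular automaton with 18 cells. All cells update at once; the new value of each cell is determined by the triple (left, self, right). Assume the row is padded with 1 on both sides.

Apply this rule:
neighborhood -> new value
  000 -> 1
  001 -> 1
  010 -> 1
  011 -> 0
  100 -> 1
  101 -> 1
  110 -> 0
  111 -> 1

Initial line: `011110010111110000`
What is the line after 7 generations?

generation 1: 101101111011101111
generation 2: 010010110101010111
generation 3: 111111001111111011
generation 4: 111110110111110101
generation 5: 111101001011101110
generation 6: 111011111101010101
generation 7: 110101111011111110

110101111011111110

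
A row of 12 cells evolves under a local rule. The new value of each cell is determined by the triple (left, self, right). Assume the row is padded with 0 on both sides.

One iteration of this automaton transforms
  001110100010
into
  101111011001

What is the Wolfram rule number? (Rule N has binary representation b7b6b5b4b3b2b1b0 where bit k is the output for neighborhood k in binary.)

position 3: 111 → 1  (bit 7 = 1)
position 4: 110 → 1  (bit 6 = 1)
position 5: 101 → 1  (bit 5 = 1)
position 7: 100 → 1  (bit 4 = 1)
position 2: 011 → 1  (bit 3 = 1)
position 6: 010 → 0  (bit 2 = 0)
position 1: 001 → 0  (bit 1 = 0)
position 0: 000 → 1  (bit 0 = 1)
bits b7..b0 = 11111001 = 249

249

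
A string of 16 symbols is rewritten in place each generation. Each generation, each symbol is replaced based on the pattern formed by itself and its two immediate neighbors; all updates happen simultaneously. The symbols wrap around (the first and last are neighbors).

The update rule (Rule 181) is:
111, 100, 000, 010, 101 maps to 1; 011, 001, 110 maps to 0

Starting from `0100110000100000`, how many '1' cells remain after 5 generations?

9

0110001110111111
1001100101011110
1100010111101101
1011011011010010
1100100100111011
count of 1: 9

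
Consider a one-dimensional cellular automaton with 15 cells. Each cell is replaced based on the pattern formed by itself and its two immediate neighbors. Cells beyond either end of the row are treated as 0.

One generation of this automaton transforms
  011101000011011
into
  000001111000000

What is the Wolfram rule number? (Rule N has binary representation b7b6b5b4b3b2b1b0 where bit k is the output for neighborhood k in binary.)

position 2: 111 → 0  (bit 7 = 0)
position 3: 110 → 0  (bit 6 = 0)
position 4: 101 → 0  (bit 5 = 0)
position 6: 100 → 1  (bit 4 = 1)
position 1: 011 → 0  (bit 3 = 0)
position 5: 010 → 1  (bit 2 = 1)
position 0: 001 → 0  (bit 1 = 0)
position 7: 000 → 1  (bit 0 = 1)
bits b7..b0 = 00010101 = 21

21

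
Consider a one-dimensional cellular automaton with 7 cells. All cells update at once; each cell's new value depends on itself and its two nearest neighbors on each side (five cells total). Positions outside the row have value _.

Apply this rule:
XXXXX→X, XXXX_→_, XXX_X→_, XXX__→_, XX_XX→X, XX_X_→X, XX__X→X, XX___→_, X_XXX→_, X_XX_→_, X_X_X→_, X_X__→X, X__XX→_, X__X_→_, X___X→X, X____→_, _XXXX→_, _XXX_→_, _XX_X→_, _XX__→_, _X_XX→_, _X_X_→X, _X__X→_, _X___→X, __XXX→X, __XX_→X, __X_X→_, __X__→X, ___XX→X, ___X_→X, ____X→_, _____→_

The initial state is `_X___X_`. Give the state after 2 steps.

step 1: XXXXXXX
step 2: X_XXX__

X_XXX__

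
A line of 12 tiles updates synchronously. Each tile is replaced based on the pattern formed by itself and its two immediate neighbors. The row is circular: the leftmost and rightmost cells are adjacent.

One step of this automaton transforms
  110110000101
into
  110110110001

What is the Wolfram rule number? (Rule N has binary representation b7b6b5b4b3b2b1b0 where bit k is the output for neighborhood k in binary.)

201

position 0: 111 → 1  (bit 7 = 1)
position 1: 110 → 1  (bit 6 = 1)
position 2: 101 → 0  (bit 5 = 0)
position 5: 100 → 0  (bit 4 = 0)
position 3: 011 → 1  (bit 3 = 1)
position 9: 010 → 0  (bit 2 = 0)
position 8: 001 → 0  (bit 1 = 0)
position 6: 000 → 1  (bit 0 = 1)
bits b7..b0 = 11001001 = 201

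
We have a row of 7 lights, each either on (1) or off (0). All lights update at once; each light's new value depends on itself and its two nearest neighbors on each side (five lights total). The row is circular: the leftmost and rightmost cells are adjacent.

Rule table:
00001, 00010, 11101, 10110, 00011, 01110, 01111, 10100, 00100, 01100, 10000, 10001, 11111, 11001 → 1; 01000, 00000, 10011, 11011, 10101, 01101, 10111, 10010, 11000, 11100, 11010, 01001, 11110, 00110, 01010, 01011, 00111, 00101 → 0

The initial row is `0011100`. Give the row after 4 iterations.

iteration 1: 1101001
iteration 2: 1101000
iteration 3: 0001011
iteration 4: 0110011

0110011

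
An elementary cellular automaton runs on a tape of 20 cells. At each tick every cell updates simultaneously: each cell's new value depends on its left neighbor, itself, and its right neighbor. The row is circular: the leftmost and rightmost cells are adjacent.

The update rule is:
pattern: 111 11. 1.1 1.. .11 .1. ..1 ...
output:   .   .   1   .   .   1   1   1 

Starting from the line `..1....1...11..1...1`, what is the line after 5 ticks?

11.11.1111.11...11.1

.11.1111.11...11.111
1..1....1...11..1...
1.11.1111.11...11.11
.1..1....1...11..1..
11.11.1111.11...11.1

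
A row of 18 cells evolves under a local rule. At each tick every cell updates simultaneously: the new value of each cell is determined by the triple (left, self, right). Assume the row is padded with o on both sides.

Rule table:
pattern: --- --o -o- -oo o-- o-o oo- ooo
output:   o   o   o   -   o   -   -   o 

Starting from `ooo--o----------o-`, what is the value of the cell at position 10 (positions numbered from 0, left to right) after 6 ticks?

o

tick 1: oo-oooooooooooooo-
tick 2: o---oooooooooooo--
tick 3: -ooo-oooooooooo-oo
tick 4: --o---oooooooo---o
tick 5: oooooo-oooooo-ooo-
tick 6: ooooo---oooo---o--
position 10 holds o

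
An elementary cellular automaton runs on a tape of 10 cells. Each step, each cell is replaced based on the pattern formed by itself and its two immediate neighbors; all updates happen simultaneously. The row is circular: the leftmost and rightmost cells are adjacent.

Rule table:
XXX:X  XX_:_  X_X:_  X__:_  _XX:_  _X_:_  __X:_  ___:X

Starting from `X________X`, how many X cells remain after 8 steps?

step 1: __XXXXXX__
step 2: X__XXXX__X
step 3: ____XX____
step 4: XXX____XXX
step 5: XX__XX__XX
step 6: X________X  (repeats step 0; period 6)
step 8: X__XXXX__X
count of X: 6

6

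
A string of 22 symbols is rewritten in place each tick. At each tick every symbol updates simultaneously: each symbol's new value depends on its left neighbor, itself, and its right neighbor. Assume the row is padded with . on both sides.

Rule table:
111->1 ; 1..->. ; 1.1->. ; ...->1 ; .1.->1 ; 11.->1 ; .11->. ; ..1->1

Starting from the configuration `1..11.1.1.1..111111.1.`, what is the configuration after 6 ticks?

1.1.1.1.1.1.1.1.1.1.1.

tick 1: 1.1.1.1.1.1.1.11111.1.
tick 2: 1.1.1.1.1.1.1..1111.1.
tick 3: 1.1.1.1.1.1.1.1.111.1.
tick 4: 1.1.1.1.1.1.1.1..11.1.
tick 5: 1.1.1.1.1.1.1.1.1.1.1.
tick 6: 1.1.1.1.1.1.1.1.1.1.1.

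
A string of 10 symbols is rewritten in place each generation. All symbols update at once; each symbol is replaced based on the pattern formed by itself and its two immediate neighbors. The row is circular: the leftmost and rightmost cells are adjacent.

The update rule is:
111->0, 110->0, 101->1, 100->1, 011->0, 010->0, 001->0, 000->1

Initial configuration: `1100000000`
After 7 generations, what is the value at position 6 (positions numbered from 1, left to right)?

generation 1: 0011111110
generation 2: 1000000001
generation 3: 0111111100
generation 4: 0000000011
generation 5: 1111111000
generation 6: 0000000110
generation 7: 1111110001
position 6 holds 1

1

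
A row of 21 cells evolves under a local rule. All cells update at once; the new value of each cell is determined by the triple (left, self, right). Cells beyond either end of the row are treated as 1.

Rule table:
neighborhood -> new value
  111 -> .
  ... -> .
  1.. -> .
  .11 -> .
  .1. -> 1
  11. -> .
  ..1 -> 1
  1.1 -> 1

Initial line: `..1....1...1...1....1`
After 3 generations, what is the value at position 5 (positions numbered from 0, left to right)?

1

.11...11..11..11...1.
1....1...1...1....111
....11..11..11...1...
position 5 holds 1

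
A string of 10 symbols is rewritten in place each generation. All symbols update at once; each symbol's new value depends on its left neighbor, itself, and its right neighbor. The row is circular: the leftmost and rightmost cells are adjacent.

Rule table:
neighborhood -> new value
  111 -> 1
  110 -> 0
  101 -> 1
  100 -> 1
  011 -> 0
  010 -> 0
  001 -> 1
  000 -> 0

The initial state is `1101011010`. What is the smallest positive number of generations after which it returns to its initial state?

2

0010100101
1101011010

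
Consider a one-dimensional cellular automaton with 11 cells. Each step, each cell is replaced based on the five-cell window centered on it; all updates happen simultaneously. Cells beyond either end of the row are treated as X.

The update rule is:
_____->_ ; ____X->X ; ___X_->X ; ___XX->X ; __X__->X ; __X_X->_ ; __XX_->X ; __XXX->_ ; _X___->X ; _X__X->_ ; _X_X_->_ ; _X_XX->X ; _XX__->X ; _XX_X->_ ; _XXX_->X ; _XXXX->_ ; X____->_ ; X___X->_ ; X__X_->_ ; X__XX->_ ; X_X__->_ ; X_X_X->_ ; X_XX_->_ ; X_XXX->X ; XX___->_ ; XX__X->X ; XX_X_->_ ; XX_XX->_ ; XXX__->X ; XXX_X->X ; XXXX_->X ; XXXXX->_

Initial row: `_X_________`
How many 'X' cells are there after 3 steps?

6

__X______XX
X_XX___XX__
X__X__XXXX_
count of X: 6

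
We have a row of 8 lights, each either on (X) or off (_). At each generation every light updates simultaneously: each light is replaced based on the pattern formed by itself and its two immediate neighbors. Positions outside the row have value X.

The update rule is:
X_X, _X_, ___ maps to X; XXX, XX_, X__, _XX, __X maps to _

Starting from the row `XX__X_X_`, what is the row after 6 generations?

generation 1: ____XXXX
generation 2: _XX_____
generation 3: X___XXX_
generation 4: __X____X
generation 5: __X_XX__
generation 6: __XX____

__XX____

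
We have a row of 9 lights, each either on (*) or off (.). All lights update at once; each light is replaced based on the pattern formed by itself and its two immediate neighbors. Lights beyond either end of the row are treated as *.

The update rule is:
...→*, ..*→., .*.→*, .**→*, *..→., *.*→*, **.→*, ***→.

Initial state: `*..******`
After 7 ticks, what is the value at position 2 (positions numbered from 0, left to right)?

*..*.....
*..*.***.
*..***.**
*..*.***.  (repeats tick 2; period 2)
tick 7: *..***.**
position 2 holds .

.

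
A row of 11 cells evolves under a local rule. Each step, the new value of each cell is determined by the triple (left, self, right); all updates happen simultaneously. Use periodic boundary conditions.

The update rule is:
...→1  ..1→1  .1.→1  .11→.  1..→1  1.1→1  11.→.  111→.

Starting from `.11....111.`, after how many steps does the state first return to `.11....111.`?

2

1..1111...1
.11....111.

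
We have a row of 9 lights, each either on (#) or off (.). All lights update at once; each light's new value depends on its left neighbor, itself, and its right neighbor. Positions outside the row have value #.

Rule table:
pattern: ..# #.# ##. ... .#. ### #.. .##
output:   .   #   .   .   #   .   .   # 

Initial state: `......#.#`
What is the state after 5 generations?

......#..

......###
......#..
......#..  (fixed point — unchanged through generation 5)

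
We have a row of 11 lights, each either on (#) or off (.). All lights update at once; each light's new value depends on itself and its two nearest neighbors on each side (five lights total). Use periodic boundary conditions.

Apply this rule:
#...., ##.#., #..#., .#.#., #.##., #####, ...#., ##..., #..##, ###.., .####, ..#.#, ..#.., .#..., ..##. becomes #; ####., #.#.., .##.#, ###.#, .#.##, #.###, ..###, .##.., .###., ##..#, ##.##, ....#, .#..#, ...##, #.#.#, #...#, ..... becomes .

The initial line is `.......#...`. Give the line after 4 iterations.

..##..#.#..

......####.
#......#.##
###...##...
..##..#.#..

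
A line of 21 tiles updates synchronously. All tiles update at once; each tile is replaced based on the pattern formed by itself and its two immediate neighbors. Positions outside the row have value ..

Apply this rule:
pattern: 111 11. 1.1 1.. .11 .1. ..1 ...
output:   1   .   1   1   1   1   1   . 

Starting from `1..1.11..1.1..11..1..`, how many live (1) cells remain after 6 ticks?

tick 1: 111111.11111111.1111.
tick 2: 11111.11111111.1111.1
tick 3: 1111.11111111.1111.11
tick 4: 111.11111111.1111.11.
tick 5: 11.11111111.1111.11.1
tick 6: 1.11111111.1111.11.11
count of 1: 17

17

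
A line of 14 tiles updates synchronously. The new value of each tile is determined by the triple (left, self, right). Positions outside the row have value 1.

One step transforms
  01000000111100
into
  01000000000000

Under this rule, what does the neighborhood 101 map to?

At position 0 the neighborhood is 101; the next row has 0 there.

0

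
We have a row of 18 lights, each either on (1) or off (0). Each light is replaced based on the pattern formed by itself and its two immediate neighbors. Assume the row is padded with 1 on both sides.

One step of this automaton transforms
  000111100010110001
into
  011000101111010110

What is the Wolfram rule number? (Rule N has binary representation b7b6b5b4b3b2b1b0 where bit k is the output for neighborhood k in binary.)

103

position 4: 111 → 0  (bit 7 = 0)
position 6: 110 → 1  (bit 6 = 1)
position 11: 101 → 1  (bit 5 = 1)
position 0: 100 → 0  (bit 4 = 0)
position 3: 011 → 0  (bit 3 = 0)
position 10: 010 → 1  (bit 2 = 1)
position 2: 001 → 1  (bit 1 = 1)
position 1: 000 → 1  (bit 0 = 1)
bits b7..b0 = 01100111 = 103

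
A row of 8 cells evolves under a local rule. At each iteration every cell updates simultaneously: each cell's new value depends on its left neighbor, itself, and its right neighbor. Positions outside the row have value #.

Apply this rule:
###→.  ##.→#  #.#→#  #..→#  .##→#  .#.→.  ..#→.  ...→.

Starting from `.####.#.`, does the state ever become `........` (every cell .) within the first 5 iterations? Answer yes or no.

iteration 1: ##..##.#
iteration 2: .##.####
iteration 3: #####...
iteration 4: ....##..
iteration 5: #...###.
iteration 5 is #...###., still not uniform .

no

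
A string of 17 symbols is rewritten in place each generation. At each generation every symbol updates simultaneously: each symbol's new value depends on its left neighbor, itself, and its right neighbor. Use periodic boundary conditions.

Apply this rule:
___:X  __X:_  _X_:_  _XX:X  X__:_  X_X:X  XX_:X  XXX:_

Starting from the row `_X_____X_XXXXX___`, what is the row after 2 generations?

generation 1: ___XXX__XX___X_XX
generation 2: _X_X_X__XX_X__XXX

_X_X_X__XX_X__XXX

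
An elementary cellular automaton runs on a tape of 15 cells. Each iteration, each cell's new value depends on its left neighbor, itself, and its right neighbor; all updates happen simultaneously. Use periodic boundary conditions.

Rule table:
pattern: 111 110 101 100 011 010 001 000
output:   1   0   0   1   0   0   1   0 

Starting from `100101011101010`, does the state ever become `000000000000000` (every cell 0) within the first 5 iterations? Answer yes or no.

no

iteration 1: 011000001000000
iteration 2: 100100010100000
iteration 3: 011010100010001
iteration 4: 000000010101010
iteration 5: 000000100000001
iteration 5 is 000000100000001, still not uniform 0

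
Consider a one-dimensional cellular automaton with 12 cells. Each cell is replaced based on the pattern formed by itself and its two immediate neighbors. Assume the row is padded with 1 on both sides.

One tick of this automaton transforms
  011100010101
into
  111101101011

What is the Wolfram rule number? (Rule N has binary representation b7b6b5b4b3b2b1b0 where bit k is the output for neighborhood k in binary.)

position 2: 111 → 1  (bit 7 = 1)
position 3: 110 → 1  (bit 6 = 1)
position 0: 101 → 1  (bit 5 = 1)
position 4: 100 → 0  (bit 4 = 0)
position 1: 011 → 1  (bit 3 = 1)
position 7: 010 → 0  (bit 2 = 0)
position 6: 001 → 1  (bit 1 = 1)
position 5: 000 → 1  (bit 0 = 1)
bits b7..b0 = 11101011 = 235

235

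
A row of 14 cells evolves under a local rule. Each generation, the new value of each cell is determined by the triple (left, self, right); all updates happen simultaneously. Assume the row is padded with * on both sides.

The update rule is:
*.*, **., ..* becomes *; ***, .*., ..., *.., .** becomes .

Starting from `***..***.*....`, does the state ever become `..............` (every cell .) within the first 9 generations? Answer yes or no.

generation 1: ..*.*..**....*
generation 2: .*.*..*.*...*.
generation 3: *.*..*.*...*.*
generation 4: **..*.*...*.*.
generation 5: .*.*.*...*.*.*
generation 6: *.*.*...*.*.*.
generation 7: **.*...*.*.*.*
generation 8: .**...*.*.*.*.
generation 9: *.*..*.*.*.*.*
generation 9 is *.*..*.*.*.*.*, still not uniform .

no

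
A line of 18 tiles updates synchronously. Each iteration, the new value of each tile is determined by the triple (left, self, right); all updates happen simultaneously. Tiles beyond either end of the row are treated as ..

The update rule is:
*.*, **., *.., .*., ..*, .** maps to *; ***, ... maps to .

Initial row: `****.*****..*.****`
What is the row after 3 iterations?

*..********..**..*

*..***...******..*
****.**.**....****
*..********..**..*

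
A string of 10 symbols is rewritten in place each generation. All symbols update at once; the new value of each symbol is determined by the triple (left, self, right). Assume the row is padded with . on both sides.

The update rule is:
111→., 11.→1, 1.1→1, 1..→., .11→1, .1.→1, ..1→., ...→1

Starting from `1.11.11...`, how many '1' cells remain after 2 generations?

5

generation 1: 1111111.11
generation 2: 1.....1111
count of 1: 5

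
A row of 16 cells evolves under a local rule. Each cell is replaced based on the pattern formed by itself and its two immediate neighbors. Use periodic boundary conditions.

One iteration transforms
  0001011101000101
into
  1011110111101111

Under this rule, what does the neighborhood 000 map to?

At position 1 the neighborhood is 000; the next row has 0 there.

0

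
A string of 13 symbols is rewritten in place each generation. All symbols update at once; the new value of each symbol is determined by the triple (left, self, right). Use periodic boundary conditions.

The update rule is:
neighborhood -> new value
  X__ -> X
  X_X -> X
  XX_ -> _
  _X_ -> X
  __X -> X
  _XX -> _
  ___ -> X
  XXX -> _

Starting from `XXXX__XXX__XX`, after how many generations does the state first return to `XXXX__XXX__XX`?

____XX___XX__
XXXX__XXX__XX

2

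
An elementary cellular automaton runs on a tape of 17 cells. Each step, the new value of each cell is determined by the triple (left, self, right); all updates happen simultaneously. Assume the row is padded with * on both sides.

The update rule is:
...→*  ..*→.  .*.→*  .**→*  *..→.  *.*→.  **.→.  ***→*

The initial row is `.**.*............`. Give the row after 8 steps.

.*..*.**********.
.*..*.*********..
.*..*.********...
.*..*.*******..*.
.*..*.******...*.
.*..*.*****..*.*.
.*..*.****...*.*.
.*..*.***..*.*.*.

.*..*.***..*.*.*.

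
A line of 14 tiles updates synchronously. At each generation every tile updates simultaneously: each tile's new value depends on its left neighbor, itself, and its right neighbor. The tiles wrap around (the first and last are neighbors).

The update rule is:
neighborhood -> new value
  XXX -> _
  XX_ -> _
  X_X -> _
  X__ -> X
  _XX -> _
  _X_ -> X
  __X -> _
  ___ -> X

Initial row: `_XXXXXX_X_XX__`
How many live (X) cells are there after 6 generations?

________X___XX
XXXXXXX_XXX___
___________XX_
XXXXXXXXXX___X
__________XX__
XXXXXXXXX___XX
count of X: 11

11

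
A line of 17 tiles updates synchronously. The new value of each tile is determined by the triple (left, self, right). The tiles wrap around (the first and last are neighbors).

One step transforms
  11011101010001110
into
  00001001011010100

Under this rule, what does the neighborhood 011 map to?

0

At position 0 the neighborhood is 011; the next row has 0 there.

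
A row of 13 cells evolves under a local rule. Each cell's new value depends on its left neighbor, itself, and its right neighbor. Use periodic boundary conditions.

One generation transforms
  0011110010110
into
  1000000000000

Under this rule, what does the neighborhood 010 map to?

0

At position 8 the neighborhood is 010; the next row has 0 there.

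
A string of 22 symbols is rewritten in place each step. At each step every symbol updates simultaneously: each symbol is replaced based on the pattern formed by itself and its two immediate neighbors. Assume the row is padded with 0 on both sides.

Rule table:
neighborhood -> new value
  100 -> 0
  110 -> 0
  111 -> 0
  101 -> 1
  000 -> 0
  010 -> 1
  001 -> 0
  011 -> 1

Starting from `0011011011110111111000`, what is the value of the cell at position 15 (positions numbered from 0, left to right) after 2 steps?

0010110110001100000000
0011101100001000000000
position 15 holds 0

0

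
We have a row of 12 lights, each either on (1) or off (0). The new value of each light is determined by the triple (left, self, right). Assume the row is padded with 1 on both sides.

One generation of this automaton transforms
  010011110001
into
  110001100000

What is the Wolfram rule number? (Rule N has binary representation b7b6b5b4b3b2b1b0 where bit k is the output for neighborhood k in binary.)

position 5: 111 → 1  (bit 7 = 1)
position 7: 110 → 0  (bit 6 = 0)
position 0: 101 → 1  (bit 5 = 1)
position 2: 100 → 0  (bit 4 = 0)
position 4: 011 → 0  (bit 3 = 0)
position 1: 010 → 1  (bit 2 = 1)
position 3: 001 → 0  (bit 1 = 0)
position 9: 000 → 0  (bit 0 = 0)
bits b7..b0 = 10100100 = 164

164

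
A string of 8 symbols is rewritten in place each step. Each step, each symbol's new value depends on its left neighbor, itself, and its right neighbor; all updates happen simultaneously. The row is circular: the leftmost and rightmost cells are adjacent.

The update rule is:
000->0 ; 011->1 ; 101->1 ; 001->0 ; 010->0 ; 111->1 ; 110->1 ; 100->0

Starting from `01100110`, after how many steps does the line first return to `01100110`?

01100110

1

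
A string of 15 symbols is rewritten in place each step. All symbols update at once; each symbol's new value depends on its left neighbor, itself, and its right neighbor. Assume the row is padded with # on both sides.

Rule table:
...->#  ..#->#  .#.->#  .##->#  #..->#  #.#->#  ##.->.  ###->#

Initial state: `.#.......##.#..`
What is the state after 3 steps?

##########.####
#########.#####
########.######

########.######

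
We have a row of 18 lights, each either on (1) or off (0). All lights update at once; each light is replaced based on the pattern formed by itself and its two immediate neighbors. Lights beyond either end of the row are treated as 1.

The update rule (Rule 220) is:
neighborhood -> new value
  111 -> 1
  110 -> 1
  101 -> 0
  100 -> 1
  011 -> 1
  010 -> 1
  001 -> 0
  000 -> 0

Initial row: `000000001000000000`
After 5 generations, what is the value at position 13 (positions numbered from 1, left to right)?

generation 1: 100000001100000000
generation 2: 110000001110000000
generation 3: 111000001111000000
generation 4: 111100001111100000
generation 5: 111110001111110000
position 13 holds 1

1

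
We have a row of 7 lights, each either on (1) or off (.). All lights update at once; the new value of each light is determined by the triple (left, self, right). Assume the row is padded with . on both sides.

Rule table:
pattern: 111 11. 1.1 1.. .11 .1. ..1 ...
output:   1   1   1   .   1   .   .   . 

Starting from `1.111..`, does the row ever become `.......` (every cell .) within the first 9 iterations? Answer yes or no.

iteration 1: .1111..
iteration 2: .1111..  (fixed point — unchanged through iteration 9)
iteration 9 is .1111.., still not uniform .

no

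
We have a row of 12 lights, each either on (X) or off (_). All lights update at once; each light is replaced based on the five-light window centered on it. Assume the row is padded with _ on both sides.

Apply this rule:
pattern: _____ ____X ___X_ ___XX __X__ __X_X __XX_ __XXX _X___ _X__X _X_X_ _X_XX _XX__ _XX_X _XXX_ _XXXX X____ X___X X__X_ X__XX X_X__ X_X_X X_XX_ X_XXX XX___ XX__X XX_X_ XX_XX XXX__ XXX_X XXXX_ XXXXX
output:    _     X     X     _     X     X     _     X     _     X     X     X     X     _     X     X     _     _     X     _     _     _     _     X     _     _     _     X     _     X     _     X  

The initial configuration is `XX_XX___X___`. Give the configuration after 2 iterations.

XXXX_X__X___

iteration 1: __X_X__XX___
iteration 2: XXXX_X__X___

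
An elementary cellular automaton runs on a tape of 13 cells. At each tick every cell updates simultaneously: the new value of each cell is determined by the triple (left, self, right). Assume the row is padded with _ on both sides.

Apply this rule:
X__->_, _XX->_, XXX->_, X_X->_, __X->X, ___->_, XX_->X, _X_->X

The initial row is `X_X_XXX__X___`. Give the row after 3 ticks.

X_X_X_X_XX___

X_X___X_XX___
X_X__XX__X___
X_X_X_X_XX___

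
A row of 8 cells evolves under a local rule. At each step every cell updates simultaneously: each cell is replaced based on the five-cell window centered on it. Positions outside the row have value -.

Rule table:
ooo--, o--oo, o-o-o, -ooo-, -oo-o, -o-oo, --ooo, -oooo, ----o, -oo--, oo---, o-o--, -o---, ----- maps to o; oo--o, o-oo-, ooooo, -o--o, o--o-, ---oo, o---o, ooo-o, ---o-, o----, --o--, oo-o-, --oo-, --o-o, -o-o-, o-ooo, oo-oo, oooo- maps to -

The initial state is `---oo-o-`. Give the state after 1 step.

oo--o-oo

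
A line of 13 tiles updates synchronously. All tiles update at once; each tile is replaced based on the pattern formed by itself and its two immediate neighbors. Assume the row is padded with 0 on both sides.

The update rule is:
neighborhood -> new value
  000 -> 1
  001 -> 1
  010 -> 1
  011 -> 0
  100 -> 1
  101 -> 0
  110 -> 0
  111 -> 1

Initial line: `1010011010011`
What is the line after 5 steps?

1000011111110

1011100011100
1001011101011
1111001001000
0110111111111
1000011111110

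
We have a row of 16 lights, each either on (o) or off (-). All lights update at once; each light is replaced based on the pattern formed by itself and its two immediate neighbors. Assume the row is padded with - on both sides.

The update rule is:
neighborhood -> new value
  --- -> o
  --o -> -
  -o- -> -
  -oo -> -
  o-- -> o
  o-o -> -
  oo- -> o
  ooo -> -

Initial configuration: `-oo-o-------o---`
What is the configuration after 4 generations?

--o--oooooo--ooo
o--o------oo---o
-o--ooooo--ooo--
--o-----oo---ooo

--o-----oo---ooo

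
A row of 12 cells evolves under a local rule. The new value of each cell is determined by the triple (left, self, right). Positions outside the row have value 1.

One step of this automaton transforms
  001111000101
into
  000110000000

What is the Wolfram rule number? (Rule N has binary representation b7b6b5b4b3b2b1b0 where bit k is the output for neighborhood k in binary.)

position 3: 111 → 1  (bit 7 = 1)
position 5: 110 → 0  (bit 6 = 0)
position 10: 101 → 0  (bit 5 = 0)
position 0: 100 → 0  (bit 4 = 0)
position 2: 011 → 0  (bit 3 = 0)
position 9: 010 → 0  (bit 2 = 0)
position 1: 001 → 0  (bit 1 = 0)
position 7: 000 → 0  (bit 0 = 0)
bits b7..b0 = 10000000 = 128

128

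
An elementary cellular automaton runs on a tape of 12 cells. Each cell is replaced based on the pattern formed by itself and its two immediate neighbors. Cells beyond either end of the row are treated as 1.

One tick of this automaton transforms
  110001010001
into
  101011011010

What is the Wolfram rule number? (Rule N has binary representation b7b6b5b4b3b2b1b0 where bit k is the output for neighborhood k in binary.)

position 0: 111 → 1  (bit 7 = 1)
position 1: 110 → 0  (bit 6 = 0)
position 6: 101 → 0  (bit 5 = 0)
position 2: 100 → 1  (bit 4 = 1)
position 11: 011 → 0  (bit 3 = 0)
position 5: 010 → 1  (bit 2 = 1)
position 4: 001 → 1  (bit 1 = 1)
position 3: 000 → 0  (bit 0 = 0)
bits b7..b0 = 10010110 = 150

150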